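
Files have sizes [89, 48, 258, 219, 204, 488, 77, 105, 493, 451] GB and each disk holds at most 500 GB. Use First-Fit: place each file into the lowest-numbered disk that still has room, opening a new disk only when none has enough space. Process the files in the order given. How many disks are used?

6

Put 89 GB in disk 1; 411 GB remain.
Put 48 GB in disk 1; 363 GB remain.
Put 258 GB in disk 1; 105 GB remain.
Put 219 GB in disk 2; 281 GB remain.
Put 204 GB in disk 2; 77 GB remain.
Put 488 GB in disk 3; 12 GB remain.
Put 77 GB in disk 1; 28 GB remain.
Put 105 GB in disk 4; 395 GB remain.
Put 493 GB in disk 5; 7 GB remain.
Put 451 GB in disk 6; 49 GB remain.
Final disks: [89,48,258,77] [219,204] [488] [105] [493] [451].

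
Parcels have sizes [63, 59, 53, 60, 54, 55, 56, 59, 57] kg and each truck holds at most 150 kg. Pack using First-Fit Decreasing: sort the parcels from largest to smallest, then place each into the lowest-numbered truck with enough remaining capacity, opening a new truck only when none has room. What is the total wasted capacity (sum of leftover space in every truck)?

Sorted descending: 63, 60, 59, 59, 57, 56, 55, 54, 53.
63 kg → truck 1 (remaining 87 kg)
60 kg → truck 1 (remaining 27 kg)
59 kg → truck 2 (remaining 91 kg)
59 kg → truck 2 (remaining 32 kg)
57 kg → truck 3 (remaining 93 kg)
56 kg → truck 3 (remaining 37 kg)
55 kg → truck 4 (remaining 95 kg)
54 kg → truck 4 (remaining 41 kg)
53 kg → truck 5 (remaining 97 kg)
5 trucks × 150 kg = 750 kg; used 516 kg; unused 234 kg.

234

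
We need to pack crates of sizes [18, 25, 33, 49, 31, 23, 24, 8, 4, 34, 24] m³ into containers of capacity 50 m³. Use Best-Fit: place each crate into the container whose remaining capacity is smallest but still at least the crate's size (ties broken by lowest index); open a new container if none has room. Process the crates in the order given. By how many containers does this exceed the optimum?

1

Best-Fit: [18,25,4] [33,8] [49] [31] [23,24] [34] [24] → 7 containers.
Total size 273 m³; any packing needs at least ⌈273/50⌉ = 6 containers.
An optimal packing achieves that bound: [49] [34,8,4] [33] [31,18] [25,24] [24,23] → 6 containers.
Excess: 7 − 6 = 1.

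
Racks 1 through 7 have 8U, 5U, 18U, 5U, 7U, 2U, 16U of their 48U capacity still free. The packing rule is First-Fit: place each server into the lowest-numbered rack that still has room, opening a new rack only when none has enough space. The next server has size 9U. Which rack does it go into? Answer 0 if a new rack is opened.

3

Racks with room: rack 3 (18U), rack 7 (16U).
The first with room is rack 3.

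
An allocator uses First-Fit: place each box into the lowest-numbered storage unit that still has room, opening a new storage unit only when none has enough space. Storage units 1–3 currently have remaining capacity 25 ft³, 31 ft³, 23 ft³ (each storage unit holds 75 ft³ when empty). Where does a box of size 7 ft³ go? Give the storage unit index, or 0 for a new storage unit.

Storage units with room: storage unit 1 (25 ft³), storage unit 2 (31 ft³), storage unit 3 (23 ft³).
The first with room is storage unit 1.

1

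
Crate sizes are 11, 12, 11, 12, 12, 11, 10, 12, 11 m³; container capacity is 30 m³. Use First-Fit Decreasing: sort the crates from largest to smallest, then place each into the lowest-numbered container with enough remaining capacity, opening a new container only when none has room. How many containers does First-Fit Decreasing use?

5 containers

Sorted descending: 12, 12, 12, 12, 11, 11, 11, 11, 10.
Put 12 m³ in container 1; 18 m³ remain.
Put 12 m³ in container 1; 6 m³ remain.
Put 12 m³ in container 2; 18 m³ remain.
Put 12 m³ in container 2; 6 m³ remain.
Put 11 m³ in container 3; 19 m³ remain.
Put 11 m³ in container 3; 8 m³ remain.
Put 11 m³ in container 4; 19 m³ remain.
Put 11 m³ in container 4; 8 m³ remain.
Put 10 m³ in container 5; 20 m³ remain.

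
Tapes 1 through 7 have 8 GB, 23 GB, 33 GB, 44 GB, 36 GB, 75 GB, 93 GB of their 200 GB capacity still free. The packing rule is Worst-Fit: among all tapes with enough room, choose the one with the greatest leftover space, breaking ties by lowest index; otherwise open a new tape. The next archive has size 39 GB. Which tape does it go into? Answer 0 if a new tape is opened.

Tapes with room: tape 4 (44 GB), tape 6 (75 GB), tape 7 (93 GB).
Most room is tape 7 with 93 GB free.

7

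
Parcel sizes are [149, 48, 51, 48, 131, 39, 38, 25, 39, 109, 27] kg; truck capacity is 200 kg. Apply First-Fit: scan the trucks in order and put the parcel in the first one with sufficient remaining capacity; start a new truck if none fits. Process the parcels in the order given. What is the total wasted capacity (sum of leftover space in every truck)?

96

truck 1: place 149 kg, 51 kg left
truck 1: place 48 kg, 3 kg left
truck 2: place 51 kg, 149 kg left
truck 2: place 48 kg, 101 kg left
truck 3: place 131 kg, 69 kg left
truck 2: place 39 kg, 62 kg left
truck 2: place 38 kg, 24 kg left
truck 3: place 25 kg, 44 kg left
truck 3: place 39 kg, 5 kg left
truck 4: place 109 kg, 91 kg left
truck 4: place 27 kg, 64 kg left
4 trucks × 200 kg = 800 kg; used 704 kg; unused 96 kg.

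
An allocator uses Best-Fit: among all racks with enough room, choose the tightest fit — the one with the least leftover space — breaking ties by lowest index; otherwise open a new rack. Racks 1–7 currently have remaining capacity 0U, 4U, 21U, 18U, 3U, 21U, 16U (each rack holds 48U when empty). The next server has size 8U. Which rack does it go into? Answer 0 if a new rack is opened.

7

Racks with room: rack 3 (21U), rack 4 (18U), rack 6 (21U), rack 7 (16U).
Tightest fit is rack 7 with 16U free.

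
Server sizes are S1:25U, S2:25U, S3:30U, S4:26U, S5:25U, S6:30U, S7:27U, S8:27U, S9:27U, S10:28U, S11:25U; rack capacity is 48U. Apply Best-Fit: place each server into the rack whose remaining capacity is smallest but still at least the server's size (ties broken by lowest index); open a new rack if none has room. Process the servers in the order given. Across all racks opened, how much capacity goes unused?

rack 1: place S1 (25U), 23U left
rack 2: place S2 (25U), 23U left
rack 3: place S3 (30U), 18U left
rack 4: place S4 (26U), 22U left
rack 5: place S5 (25U), 23U left
rack 6: place S6 (30U), 18U left
rack 7: place S7 (27U), 21U left
rack 8: place S8 (27U), 21U left
rack 9: place S9 (27U), 21U left
rack 10: place S10 (28U), 20U left
rack 11: place S11 (25U), 23U left
11 racks × 48U = 528U; used 295U; unused 233U.

233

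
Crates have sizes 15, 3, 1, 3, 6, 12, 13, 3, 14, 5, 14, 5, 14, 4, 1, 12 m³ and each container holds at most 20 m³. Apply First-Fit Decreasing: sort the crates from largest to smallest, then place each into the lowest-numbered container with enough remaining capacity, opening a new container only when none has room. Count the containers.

Sorted descending: 15, 14, 14, 14, 13, 12, 12, 6, 5, 5, 4, 3, 3, 3, 1, 1.
Put 15 m³ in container 1; 5 m³ remain.
Put 14 m³ in container 2; 6 m³ remain.
Put 14 m³ in container 3; 6 m³ remain.
Put 14 m³ in container 4; 6 m³ remain.
Put 13 m³ in container 5; 7 m³ remain.
Put 12 m³ in container 6; 8 m³ remain.
Put 12 m³ in container 7; 8 m³ remain.
Put 6 m³ in container 2; 0 m³ remain.
Put 5 m³ in container 1; 0 m³ remain.
Put 5 m³ in container 3; 1 m³ remain.
Put 4 m³ in container 4; 2 m³ remain.
Put 3 m³ in container 5; 4 m³ remain.
Put 3 m³ in container 5; 1 m³ remain.
Put 3 m³ in container 6; 5 m³ remain.
Put 1 m³ in container 3; 0 m³ remain.
Put 1 m³ in container 4; 1 m³ remain.
Final containers: [15,5] [14,6] [14,5,1] [14,4,1] [13,3,3] [12,3] [12].

7 containers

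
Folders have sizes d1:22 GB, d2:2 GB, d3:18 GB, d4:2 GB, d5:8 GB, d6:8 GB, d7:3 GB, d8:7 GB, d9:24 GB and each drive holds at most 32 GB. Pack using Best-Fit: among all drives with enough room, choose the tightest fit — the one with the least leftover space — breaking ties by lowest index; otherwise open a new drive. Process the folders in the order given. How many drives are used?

d1 (22 GB) → drive 1 (remaining 10 GB)
d2 (2 GB) → drive 1 (remaining 8 GB)
d3 (18 GB) → drive 2 (remaining 14 GB)
d4 (2 GB) → drive 1 (remaining 6 GB)
d5 (8 GB) → drive 2 (remaining 6 GB)
d6 (8 GB) → drive 3 (remaining 24 GB)
d7 (3 GB) → drive 1 (remaining 3 GB)
d8 (7 GB) → drive 3 (remaining 17 GB)
d9 (24 GB) → drive 4 (remaining 8 GB)
Final drives: [22,2,2,3] [18,8] [8,7] [24].

4 drives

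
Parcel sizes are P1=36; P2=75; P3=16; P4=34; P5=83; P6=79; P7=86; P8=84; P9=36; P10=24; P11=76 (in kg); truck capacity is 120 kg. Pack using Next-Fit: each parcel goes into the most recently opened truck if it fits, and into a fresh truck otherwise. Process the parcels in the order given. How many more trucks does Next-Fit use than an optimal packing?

Next-Fit: [36,75] [16,34] [83] [79] [86] [84,36] [24,76] → 7 trucks.
Total size 629 kg; any packing needs at least ⌈629/120⌉ = 6 trucks.
An optimal packing achieves that bound: [86,34] [84,36] [83,36] [79,24,16] [76] [75] → 6 trucks.
Excess: 7 − 6 = 1.

1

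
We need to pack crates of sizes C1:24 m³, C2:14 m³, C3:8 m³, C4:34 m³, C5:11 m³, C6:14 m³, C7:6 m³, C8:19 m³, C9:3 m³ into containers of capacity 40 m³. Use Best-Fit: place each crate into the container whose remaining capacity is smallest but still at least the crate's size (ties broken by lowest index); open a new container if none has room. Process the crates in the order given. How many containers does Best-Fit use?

4 containers

C1 (24 m³) → container 1 (remaining 16 m³)
C2 (14 m³) → container 1 (remaining 2 m³)
C3 (8 m³) → container 2 (remaining 32 m³)
C4 (34 m³) → container 3 (remaining 6 m³)
C5 (11 m³) → container 2 (remaining 21 m³)
C6 (14 m³) → container 2 (remaining 7 m³)
C7 (6 m³) → container 3 (remaining 0 m³)
C8 (19 m³) → container 4 (remaining 21 m³)
C9 (3 m³) → container 2 (remaining 4 m³)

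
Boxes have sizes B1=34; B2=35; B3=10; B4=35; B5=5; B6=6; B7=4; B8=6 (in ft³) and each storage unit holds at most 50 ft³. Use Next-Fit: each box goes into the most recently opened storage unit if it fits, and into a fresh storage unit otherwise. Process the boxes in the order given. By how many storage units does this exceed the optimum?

Next-Fit: [34] [35,10] [35,5,6,4] [6] → 4 storage units.
Total size 135 ft³; any packing needs at least ⌈135/50⌉ = 3 storage units.
An optimal packing achieves that bound: [35,10,5] [35,6,6] [34,4] → 3 storage units.
Excess: 4 − 3 = 1.

1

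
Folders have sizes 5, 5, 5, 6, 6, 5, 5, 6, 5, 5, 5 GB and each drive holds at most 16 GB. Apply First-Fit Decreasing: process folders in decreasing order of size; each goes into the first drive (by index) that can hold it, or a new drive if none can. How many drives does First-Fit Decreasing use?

Sorted descending: 6, 6, 6, 5, 5, 5, 5, 5, 5, 5, 5.
Put 6 GB in drive 1; 10 GB remain.
Put 6 GB in drive 1; 4 GB remain.
Put 6 GB in drive 2; 10 GB remain.
Put 5 GB in drive 2; 5 GB remain.
Put 5 GB in drive 2; 0 GB remain.
Put 5 GB in drive 3; 11 GB remain.
Put 5 GB in drive 3; 6 GB remain.
Put 5 GB in drive 3; 1 GB remain.
Put 5 GB in drive 4; 11 GB remain.
Put 5 GB in drive 4; 6 GB remain.
Put 5 GB in drive 4; 1 GB remain.
Final drives: [6,6] [6,5,5] [5,5,5] [5,5,5].

4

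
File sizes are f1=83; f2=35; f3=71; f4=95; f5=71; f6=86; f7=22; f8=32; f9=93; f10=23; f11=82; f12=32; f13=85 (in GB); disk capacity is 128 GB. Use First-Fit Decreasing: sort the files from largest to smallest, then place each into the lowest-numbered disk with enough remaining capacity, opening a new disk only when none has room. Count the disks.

Sorted descending: 95, 93, 86, 85, 83, 82, 71, 71, 35, 32, 32, 23, 22.
Put 95 GB in disk 1; 33 GB remain.
Put 93 GB in disk 2; 35 GB remain.
Put 86 GB in disk 3; 42 GB remain.
Put 85 GB in disk 4; 43 GB remain.
Put 83 GB in disk 5; 45 GB remain.
Put 82 GB in disk 6; 46 GB remain.
Put 71 GB in disk 7; 57 GB remain.
Put 71 GB in disk 8; 57 GB remain.
Put 35 GB in disk 2; 0 GB remain.
Put 32 GB in disk 1; 1 GB remain.
Put 32 GB in disk 3; 10 GB remain.
Put 23 GB in disk 4; 20 GB remain.
Put 22 GB in disk 5; 23 GB remain.

8 disks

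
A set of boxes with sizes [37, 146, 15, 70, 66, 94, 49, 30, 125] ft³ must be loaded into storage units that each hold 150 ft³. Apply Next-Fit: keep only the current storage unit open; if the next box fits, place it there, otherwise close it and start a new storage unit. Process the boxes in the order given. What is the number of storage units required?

Put 37 ft³ in storage unit 1; 113 ft³ remain.
Put 146 ft³ in storage unit 2; 4 ft³ remain.
Put 15 ft³ in storage unit 3; 135 ft³ remain.
Put 70 ft³ in storage unit 3; 65 ft³ remain.
Put 66 ft³ in storage unit 4; 84 ft³ remain.
Put 94 ft³ in storage unit 5; 56 ft³ remain.
Put 49 ft³ in storage unit 5; 7 ft³ remain.
Put 30 ft³ in storage unit 6; 120 ft³ remain.
Put 125 ft³ in storage unit 7; 25 ft³ remain.

7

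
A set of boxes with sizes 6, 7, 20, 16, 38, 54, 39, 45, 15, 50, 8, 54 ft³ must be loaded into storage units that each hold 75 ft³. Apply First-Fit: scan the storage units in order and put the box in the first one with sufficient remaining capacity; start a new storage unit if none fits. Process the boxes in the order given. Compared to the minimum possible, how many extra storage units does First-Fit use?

1

First-Fit: [6,7,20,16,15,8] [38] [54] [39] [45] [50] [54] → 7 storage units.
6 boxes exceed 37.5 ft³ (half the capacity), and no two of those can share a storage unit, so at least 6 storage units are needed.
An optimal packing achieves that bound: [54,20] [54,16] [50,15,8] [45,7,6] [39] [38] → 6 storage units.
Excess: 7 − 6 = 1.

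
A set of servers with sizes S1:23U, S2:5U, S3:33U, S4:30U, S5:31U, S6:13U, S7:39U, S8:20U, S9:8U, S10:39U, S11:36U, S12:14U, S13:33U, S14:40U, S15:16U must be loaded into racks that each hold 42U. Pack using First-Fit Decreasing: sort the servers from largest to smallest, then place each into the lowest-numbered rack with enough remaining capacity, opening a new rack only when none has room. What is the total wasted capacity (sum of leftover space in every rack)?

Sorted descending: 40, 39, 39, 36, 33, 33, 31, 30, 23, 20, 16, 14, 13, 8, 5.
40U → rack 1 (remaining 2U)
39U → rack 2 (remaining 3U)
39U → rack 3 (remaining 3U)
36U → rack 4 (remaining 6U)
33U → rack 5 (remaining 9U)
33U → rack 6 (remaining 9U)
31U → rack 7 (remaining 11U)
30U → rack 8 (remaining 12U)
23U → rack 9 (remaining 19U)
20U → rack 10 (remaining 22U)
16U → rack 9 (remaining 3U)
14U → rack 10 (remaining 8U)
13U → rack 11 (remaining 29U)
8U → rack 5 (remaining 1U)
5U → rack 4 (remaining 1U)
11 racks × 42U = 462U; used 380U; unused 82U.

82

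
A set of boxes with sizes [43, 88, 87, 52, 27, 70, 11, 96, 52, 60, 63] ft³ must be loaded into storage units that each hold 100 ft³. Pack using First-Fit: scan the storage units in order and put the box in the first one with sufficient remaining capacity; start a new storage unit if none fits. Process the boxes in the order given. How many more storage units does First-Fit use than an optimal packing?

First-Fit: [43,52] [88,11] [87] [27,70] [96] [52] [60] [63] → 8 storage units.
8 boxes exceed 50 ft³ (half the capacity), and no two of those can share a storage unit, so at least 8 storage units are needed.
So 8 is already optimal.

0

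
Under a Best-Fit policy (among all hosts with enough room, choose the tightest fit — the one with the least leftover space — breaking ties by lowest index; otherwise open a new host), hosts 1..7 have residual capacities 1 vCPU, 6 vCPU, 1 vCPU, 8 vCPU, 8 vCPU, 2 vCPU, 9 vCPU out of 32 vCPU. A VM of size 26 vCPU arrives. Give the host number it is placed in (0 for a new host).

0

No host has ≥ 26 vCPU free, so a new host is opened.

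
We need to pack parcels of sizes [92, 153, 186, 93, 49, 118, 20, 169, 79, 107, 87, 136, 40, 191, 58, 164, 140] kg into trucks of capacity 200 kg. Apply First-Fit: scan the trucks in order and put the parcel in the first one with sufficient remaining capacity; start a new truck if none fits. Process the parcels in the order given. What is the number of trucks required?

truck 1: place 92 kg, 108 kg left
truck 2: place 153 kg, 47 kg left
truck 3: place 186 kg, 14 kg left
truck 1: place 93 kg, 15 kg left
truck 4: place 49 kg, 151 kg left
truck 4: place 118 kg, 33 kg left
truck 2: place 20 kg, 27 kg left
truck 5: place 169 kg, 31 kg left
truck 6: place 79 kg, 121 kg left
truck 6: place 107 kg, 14 kg left
truck 7: place 87 kg, 113 kg left
truck 8: place 136 kg, 64 kg left
truck 7: place 40 kg, 73 kg left
truck 9: place 191 kg, 9 kg left
truck 7: place 58 kg, 15 kg left
truck 10: place 164 kg, 36 kg left
truck 11: place 140 kg, 60 kg left

11 trucks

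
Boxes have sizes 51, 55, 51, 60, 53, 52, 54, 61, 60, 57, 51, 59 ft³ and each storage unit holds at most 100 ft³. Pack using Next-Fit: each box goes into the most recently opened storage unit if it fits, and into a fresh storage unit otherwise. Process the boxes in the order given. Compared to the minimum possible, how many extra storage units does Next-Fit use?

0

Next-Fit: [51] [55] [51] [60] [53] [52] [54] [61] [60] [57] [51] [59] → 12 storage units.
12 boxes exceed 50 ft³ (half the capacity), and no two of those can share a storage unit, so at least 12 storage units are needed.
So 12 is already optimal.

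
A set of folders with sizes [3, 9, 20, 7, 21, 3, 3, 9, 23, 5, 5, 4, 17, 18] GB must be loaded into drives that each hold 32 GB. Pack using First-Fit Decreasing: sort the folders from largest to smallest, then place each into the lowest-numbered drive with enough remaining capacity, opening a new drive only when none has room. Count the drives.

Sorted descending: 23, 21, 20, 18, 17, 9, 9, 7, 5, 5, 4, 3, 3, 3.
Put 23 GB in drive 1; 9 GB remain.
Put 21 GB in drive 2; 11 GB remain.
Put 20 GB in drive 3; 12 GB remain.
Put 18 GB in drive 4; 14 GB remain.
Put 17 GB in drive 5; 15 GB remain.
Put 9 GB in drive 1; 0 GB remain.
Put 9 GB in drive 2; 2 GB remain.
Put 7 GB in drive 3; 5 GB remain.
Put 5 GB in drive 3; 0 GB remain.
Put 5 GB in drive 4; 9 GB remain.
Put 4 GB in drive 4; 5 GB remain.
Put 3 GB in drive 4; 2 GB remain.
Put 3 GB in drive 5; 12 GB remain.
Put 3 GB in drive 5; 9 GB remain.
Final drives: [23,9] [21,9] [20,7,5] [18,5,4,3] [17,3,3].

5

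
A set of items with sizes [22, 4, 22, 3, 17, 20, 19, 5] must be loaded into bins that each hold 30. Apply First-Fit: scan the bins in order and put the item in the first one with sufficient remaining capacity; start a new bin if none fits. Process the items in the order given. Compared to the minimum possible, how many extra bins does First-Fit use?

0

First-Fit: [22,4,3] [22,5] [17] [20] [19] → 5 bins.
5 items exceed 15 (half the capacity), and no two of those can share a bin, so at least 5 bins are needed.
So 5 is already optimal.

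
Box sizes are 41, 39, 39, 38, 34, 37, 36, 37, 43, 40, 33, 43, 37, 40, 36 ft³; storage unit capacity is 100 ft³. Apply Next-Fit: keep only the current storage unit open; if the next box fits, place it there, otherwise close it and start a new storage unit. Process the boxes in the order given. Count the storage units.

41 ft³ → storage unit 1 (remaining 59 ft³)
39 ft³ → storage unit 1 (remaining 20 ft³)
39 ft³ → storage unit 2 (remaining 61 ft³)
38 ft³ → storage unit 2 (remaining 23 ft³)
34 ft³ → storage unit 3 (remaining 66 ft³)
37 ft³ → storage unit 3 (remaining 29 ft³)
36 ft³ → storage unit 4 (remaining 64 ft³)
37 ft³ → storage unit 4 (remaining 27 ft³)
43 ft³ → storage unit 5 (remaining 57 ft³)
40 ft³ → storage unit 5 (remaining 17 ft³)
33 ft³ → storage unit 6 (remaining 67 ft³)
43 ft³ → storage unit 6 (remaining 24 ft³)
37 ft³ → storage unit 7 (remaining 63 ft³)
40 ft³ → storage unit 7 (remaining 23 ft³)
36 ft³ → storage unit 8 (remaining 64 ft³)

8 storage units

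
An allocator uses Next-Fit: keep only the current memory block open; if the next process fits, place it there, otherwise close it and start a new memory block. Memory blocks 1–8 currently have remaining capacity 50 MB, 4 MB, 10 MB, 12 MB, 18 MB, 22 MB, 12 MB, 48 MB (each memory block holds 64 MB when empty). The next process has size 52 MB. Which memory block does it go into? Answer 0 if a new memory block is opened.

0

Next-Fit only looks at memory block 8, which has 48 MB free.
52 MB does not fit, so a new memory block is opened.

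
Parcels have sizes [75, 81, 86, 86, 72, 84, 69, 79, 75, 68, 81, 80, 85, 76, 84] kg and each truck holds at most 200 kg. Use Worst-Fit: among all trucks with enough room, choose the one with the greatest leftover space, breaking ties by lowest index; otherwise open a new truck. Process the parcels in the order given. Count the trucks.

truck 1: place 75 kg, 125 kg left
truck 1: place 81 kg, 44 kg left
truck 2: place 86 kg, 114 kg left
truck 2: place 86 kg, 28 kg left
truck 3: place 72 kg, 128 kg left
truck 3: place 84 kg, 44 kg left
truck 4: place 69 kg, 131 kg left
truck 4: place 79 kg, 52 kg left
truck 5: place 75 kg, 125 kg left
truck 5: place 68 kg, 57 kg left
truck 6: place 81 kg, 119 kg left
truck 6: place 80 kg, 39 kg left
truck 7: place 85 kg, 115 kg left
truck 7: place 76 kg, 39 kg left
truck 8: place 84 kg, 116 kg left
Final trucks: [75,81] [86,86] [72,84] [69,79] [75,68] [81,80] [85,76] [84].

8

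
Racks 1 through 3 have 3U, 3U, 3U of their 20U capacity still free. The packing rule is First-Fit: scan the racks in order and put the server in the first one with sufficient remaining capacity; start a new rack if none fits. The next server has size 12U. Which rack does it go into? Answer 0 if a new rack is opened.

No rack has ≥ 12U free, so a new rack is opened.

0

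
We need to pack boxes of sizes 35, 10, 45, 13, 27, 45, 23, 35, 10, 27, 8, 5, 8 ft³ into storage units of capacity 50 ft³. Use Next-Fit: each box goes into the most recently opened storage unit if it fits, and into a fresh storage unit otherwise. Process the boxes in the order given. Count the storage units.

Put 35 ft³ in storage unit 1; 15 ft³ remain.
Put 10 ft³ in storage unit 1; 5 ft³ remain.
Put 45 ft³ in storage unit 2; 5 ft³ remain.
Put 13 ft³ in storage unit 3; 37 ft³ remain.
Put 27 ft³ in storage unit 3; 10 ft³ remain.
Put 45 ft³ in storage unit 4; 5 ft³ remain.
Put 23 ft³ in storage unit 5; 27 ft³ remain.
Put 35 ft³ in storage unit 6; 15 ft³ remain.
Put 10 ft³ in storage unit 6; 5 ft³ remain.
Put 27 ft³ in storage unit 7; 23 ft³ remain.
Put 8 ft³ in storage unit 7; 15 ft³ remain.
Put 5 ft³ in storage unit 7; 10 ft³ remain.
Put 8 ft³ in storage unit 7; 2 ft³ remain.
Final storage units: [35,10] [45] [13,27] [45] [23] [35,10] [27,8,5,8].

7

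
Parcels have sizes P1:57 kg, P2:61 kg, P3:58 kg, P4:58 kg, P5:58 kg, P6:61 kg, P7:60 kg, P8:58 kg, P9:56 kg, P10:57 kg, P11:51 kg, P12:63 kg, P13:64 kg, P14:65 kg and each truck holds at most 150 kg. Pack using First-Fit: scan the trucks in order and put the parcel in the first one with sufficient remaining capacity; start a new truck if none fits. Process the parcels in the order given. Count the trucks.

truck 1: place P1 (57 kg), 93 kg left
truck 1: place P2 (61 kg), 32 kg left
truck 2: place P3 (58 kg), 92 kg left
truck 2: place P4 (58 kg), 34 kg left
truck 3: place P5 (58 kg), 92 kg left
truck 3: place P6 (61 kg), 31 kg left
truck 4: place P7 (60 kg), 90 kg left
truck 4: place P8 (58 kg), 32 kg left
truck 5: place P9 (56 kg), 94 kg left
truck 5: place P10 (57 kg), 37 kg left
truck 6: place P11 (51 kg), 99 kg left
truck 6: place P12 (63 kg), 36 kg left
truck 7: place P13 (64 kg), 86 kg left
truck 7: place P14 (65 kg), 21 kg left
Final trucks: [57,61] [58,58] [58,61] [60,58] [56,57] [51,63] [64,65].

7 trucks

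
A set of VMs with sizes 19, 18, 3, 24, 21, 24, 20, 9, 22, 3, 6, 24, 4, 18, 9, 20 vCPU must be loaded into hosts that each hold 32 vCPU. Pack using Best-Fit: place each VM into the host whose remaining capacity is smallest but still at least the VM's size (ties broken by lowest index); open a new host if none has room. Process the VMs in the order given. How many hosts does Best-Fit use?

10

19 vCPU → host 1 (remaining 13 vCPU)
18 vCPU → host 2 (remaining 14 vCPU)
3 vCPU → host 1 (remaining 10 vCPU)
24 vCPU → host 3 (remaining 8 vCPU)
21 vCPU → host 4 (remaining 11 vCPU)
24 vCPU → host 5 (remaining 8 vCPU)
20 vCPU → host 6 (remaining 12 vCPU)
9 vCPU → host 1 (remaining 1 vCPU)
22 vCPU → host 7 (remaining 10 vCPU)
3 vCPU → host 3 (remaining 5 vCPU)
6 vCPU → host 5 (remaining 2 vCPU)
24 vCPU → host 8 (remaining 8 vCPU)
4 vCPU → host 3 (remaining 1 vCPU)
18 vCPU → host 9 (remaining 14 vCPU)
9 vCPU → host 7 (remaining 1 vCPU)
20 vCPU → host 10 (remaining 12 vCPU)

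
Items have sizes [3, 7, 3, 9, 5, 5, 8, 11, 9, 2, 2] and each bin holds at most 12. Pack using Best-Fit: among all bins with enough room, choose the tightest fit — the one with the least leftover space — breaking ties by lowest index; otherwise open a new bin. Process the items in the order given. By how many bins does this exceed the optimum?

0

Best-Fit: [3,7,2] [3,9] [5,5,2] [8] [11] [9] → 6 bins.
Total size 64; any packing needs at least ⌈64/12⌉ = 6 bins.
So 6 is already optimal.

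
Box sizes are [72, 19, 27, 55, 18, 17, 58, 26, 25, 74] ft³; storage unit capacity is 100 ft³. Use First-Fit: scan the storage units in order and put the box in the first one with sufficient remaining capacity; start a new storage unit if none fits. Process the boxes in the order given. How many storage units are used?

4 storage units

Put 72 ft³ in storage unit 1; 28 ft³ remain.
Put 19 ft³ in storage unit 1; 9 ft³ remain.
Put 27 ft³ in storage unit 2; 73 ft³ remain.
Put 55 ft³ in storage unit 2; 18 ft³ remain.
Put 18 ft³ in storage unit 2; 0 ft³ remain.
Put 17 ft³ in storage unit 3; 83 ft³ remain.
Put 58 ft³ in storage unit 3; 25 ft³ remain.
Put 26 ft³ in storage unit 4; 74 ft³ remain.
Put 25 ft³ in storage unit 3; 0 ft³ remain.
Put 74 ft³ in storage unit 4; 0 ft³ remain.
Final storage units: [72,19] [27,55,18] [17,58,25] [26,74].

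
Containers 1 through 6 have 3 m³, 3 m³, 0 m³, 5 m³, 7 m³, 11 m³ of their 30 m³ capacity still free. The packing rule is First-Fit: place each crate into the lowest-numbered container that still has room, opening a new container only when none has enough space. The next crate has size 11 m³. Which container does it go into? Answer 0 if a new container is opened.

Containers with room: container 6 (11 m³).
The first with room is container 6.

6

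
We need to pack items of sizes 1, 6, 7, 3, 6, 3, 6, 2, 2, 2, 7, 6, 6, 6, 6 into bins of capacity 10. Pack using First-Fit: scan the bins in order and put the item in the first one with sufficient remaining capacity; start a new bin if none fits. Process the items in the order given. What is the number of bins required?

9

Put 1 in bin 1; 9 remain.
Put 6 in bin 1; 3 remain.
Put 7 in bin 2; 3 remain.
Put 3 in bin 1; 0 remain.
Put 6 in bin 3; 4 remain.
Put 3 in bin 2; 0 remain.
Put 6 in bin 4; 4 remain.
Put 2 in bin 3; 2 remain.
Put 2 in bin 3; 0 remain.
Put 2 in bin 4; 2 remain.
Put 7 in bin 5; 3 remain.
Put 6 in bin 6; 4 remain.
Put 6 in bin 7; 4 remain.
Put 6 in bin 8; 4 remain.
Put 6 in bin 9; 4 remain.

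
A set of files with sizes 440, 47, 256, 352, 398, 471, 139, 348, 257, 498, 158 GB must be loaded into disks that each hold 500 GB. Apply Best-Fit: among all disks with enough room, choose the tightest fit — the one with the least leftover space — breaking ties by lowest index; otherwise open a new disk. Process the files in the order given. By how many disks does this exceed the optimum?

Best-Fit: [440,47] [256] [352,139] [398] [471] [348] [257,158] [498] → 8 disks.
8 files exceed 250 GB (half the capacity), and no two of those can share a disk, so at least 8 disks are needed.
So 8 is already optimal.

0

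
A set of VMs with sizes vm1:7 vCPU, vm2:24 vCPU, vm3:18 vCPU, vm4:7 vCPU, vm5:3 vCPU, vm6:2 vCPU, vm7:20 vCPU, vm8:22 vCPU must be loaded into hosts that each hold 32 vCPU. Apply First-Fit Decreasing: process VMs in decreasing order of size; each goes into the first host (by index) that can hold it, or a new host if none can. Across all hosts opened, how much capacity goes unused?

Sorted descending: 24, 22, 20, 18, 7, 7, 3, 2.
24 vCPU → host 1 (remaining 8 vCPU)
22 vCPU → host 2 (remaining 10 vCPU)
20 vCPU → host 3 (remaining 12 vCPU)
18 vCPU → host 4 (remaining 14 vCPU)
7 vCPU → host 1 (remaining 1 vCPU)
7 vCPU → host 2 (remaining 3 vCPU)
3 vCPU → host 2 (remaining 0 vCPU)
2 vCPU → host 3 (remaining 10 vCPU)
4 hosts × 32 vCPU = 128 vCPU; used 103 vCPU; unused 25 vCPU.

25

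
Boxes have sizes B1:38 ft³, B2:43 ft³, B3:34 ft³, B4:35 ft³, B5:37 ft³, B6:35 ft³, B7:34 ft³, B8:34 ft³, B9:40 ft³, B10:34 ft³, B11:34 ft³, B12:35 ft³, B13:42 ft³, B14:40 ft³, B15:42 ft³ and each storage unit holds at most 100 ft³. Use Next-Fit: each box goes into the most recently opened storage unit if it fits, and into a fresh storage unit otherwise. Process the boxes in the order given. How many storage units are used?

8 storage units

Put B1 (38 ft³) in storage unit 1; 62 ft³ remain.
Put B2 (43 ft³) in storage unit 1; 19 ft³ remain.
Put B3 (34 ft³) in storage unit 2; 66 ft³ remain.
Put B4 (35 ft³) in storage unit 2; 31 ft³ remain.
Put B5 (37 ft³) in storage unit 3; 63 ft³ remain.
Put B6 (35 ft³) in storage unit 3; 28 ft³ remain.
Put B7 (34 ft³) in storage unit 4; 66 ft³ remain.
Put B8 (34 ft³) in storage unit 4; 32 ft³ remain.
Put B9 (40 ft³) in storage unit 5; 60 ft³ remain.
Put B10 (34 ft³) in storage unit 5; 26 ft³ remain.
Put B11 (34 ft³) in storage unit 6; 66 ft³ remain.
Put B12 (35 ft³) in storage unit 6; 31 ft³ remain.
Put B13 (42 ft³) in storage unit 7; 58 ft³ remain.
Put B14 (40 ft³) in storage unit 7; 18 ft³ remain.
Put B15 (42 ft³) in storage unit 8; 58 ft³ remain.
Final storage units: [38,43] [34,35] [37,35] [34,34] [40,34] [34,35] [42,40] [42].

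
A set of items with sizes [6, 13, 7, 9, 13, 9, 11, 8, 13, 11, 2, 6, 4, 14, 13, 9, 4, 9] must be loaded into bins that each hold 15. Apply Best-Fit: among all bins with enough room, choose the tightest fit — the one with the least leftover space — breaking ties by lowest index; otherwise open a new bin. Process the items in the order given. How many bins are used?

Put 6 in bin 1; 9 remain.
Put 13 in bin 2; 2 remain.
Put 7 in bin 1; 2 remain.
Put 9 in bin 3; 6 remain.
Put 13 in bin 4; 2 remain.
Put 9 in bin 5; 6 remain.
Put 11 in bin 6; 4 remain.
Put 8 in bin 7; 7 remain.
Put 13 in bin 8; 2 remain.
Put 11 in bin 9; 4 remain.
Put 2 in bin 1; 0 remain.
Put 6 in bin 3; 0 remain.
Put 4 in bin 6; 0 remain.
Put 14 in bin 10; 1 remain.
Put 13 in bin 11; 2 remain.
Put 9 in bin 12; 6 remain.
Put 4 in bin 9; 0 remain.
Put 9 in bin 13; 6 remain.
Final bins: [6,7,2] [13] [9,6] [13] [9] [11,4] [8] [13] [11,4] [14] [13] [9] [9].

13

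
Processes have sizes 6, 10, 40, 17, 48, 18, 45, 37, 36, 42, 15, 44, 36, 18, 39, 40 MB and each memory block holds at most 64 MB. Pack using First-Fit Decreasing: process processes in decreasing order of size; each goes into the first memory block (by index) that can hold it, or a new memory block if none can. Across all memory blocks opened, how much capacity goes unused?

Sorted descending: 48, 45, 44, 42, 40, 40, 39, 37, 36, 36, 18, 18, 17, 15, 10, 6.
Put 48 MB in memory block 1; 16 MB remain.
Put 45 MB in memory block 2; 19 MB remain.
Put 44 MB in memory block 3; 20 MB remain.
Put 42 MB in memory block 4; 22 MB remain.
Put 40 MB in memory block 5; 24 MB remain.
Put 40 MB in memory block 6; 24 MB remain.
Put 39 MB in memory block 7; 25 MB remain.
Put 37 MB in memory block 8; 27 MB remain.
Put 36 MB in memory block 9; 28 MB remain.
Put 36 MB in memory block 10; 28 MB remain.
Put 18 MB in memory block 2; 1 MB remain.
Put 18 MB in memory block 3; 2 MB remain.
Put 17 MB in memory block 4; 5 MB remain.
Put 15 MB in memory block 1; 1 MB remain.
Put 10 MB in memory block 5; 14 MB remain.
Put 6 MB in memory block 5; 8 MB remain.
10 memory blocks × 64 MB = 640 MB; used 491 MB; unused 149 MB.

149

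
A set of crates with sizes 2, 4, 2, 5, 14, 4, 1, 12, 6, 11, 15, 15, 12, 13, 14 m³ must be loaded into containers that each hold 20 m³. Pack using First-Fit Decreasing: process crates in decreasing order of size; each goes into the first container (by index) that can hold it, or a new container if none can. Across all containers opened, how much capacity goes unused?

30

Sorted descending: 15, 15, 14, 14, 13, 12, 12, 11, 6, 5, 4, 4, 2, 2, 1.
container 1: place 15 m³, 5 m³ left
container 2: place 15 m³, 5 m³ left
container 3: place 14 m³, 6 m³ left
container 4: place 14 m³, 6 m³ left
container 5: place 13 m³, 7 m³ left
container 6: place 12 m³, 8 m³ left
container 7: place 12 m³, 8 m³ left
container 8: place 11 m³, 9 m³ left
container 3: place 6 m³, 0 m³ left
container 1: place 5 m³, 0 m³ left
container 2: place 4 m³, 1 m³ left
container 4: place 4 m³, 2 m³ left
container 4: place 2 m³, 0 m³ left
container 5: place 2 m³, 5 m³ left
container 2: place 1 m³, 0 m³ left
8 containers × 20 m³ = 160 m³; used 130 m³; unused 30 m³.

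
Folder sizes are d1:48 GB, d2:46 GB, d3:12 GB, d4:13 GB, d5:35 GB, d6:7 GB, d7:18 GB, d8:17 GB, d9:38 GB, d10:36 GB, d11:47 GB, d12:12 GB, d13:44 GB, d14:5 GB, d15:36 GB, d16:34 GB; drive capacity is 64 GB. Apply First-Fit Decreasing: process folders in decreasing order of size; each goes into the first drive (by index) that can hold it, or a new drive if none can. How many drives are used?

Sorted descending: 48, 47, 46, 44, 38, 36, 36, 35, 34, 18, 17, 13, 12, 12, 7, 5.
drive 1: place 48 GB, 16 GB left
drive 2: place 47 GB, 17 GB left
drive 3: place 46 GB, 18 GB left
drive 4: place 44 GB, 20 GB left
drive 5: place 38 GB, 26 GB left
drive 6: place 36 GB, 28 GB left
drive 7: place 36 GB, 28 GB left
drive 8: place 35 GB, 29 GB left
drive 9: place 34 GB, 30 GB left
drive 3: place 18 GB, 0 GB left
drive 2: place 17 GB, 0 GB left
drive 1: place 13 GB, 3 GB left
drive 4: place 12 GB, 8 GB left
drive 5: place 12 GB, 14 GB left
drive 4: place 7 GB, 1 GB left
drive 5: place 5 GB, 9 GB left
Final drives: [48,13] [47,17] [46,18] [44,12,7] [38,12,5] [36] [36] [35] [34].

9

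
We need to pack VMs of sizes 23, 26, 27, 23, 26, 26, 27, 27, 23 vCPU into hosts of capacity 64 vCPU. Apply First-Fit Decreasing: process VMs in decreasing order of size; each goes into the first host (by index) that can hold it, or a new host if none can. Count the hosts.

Sorted descending: 27, 27, 27, 26, 26, 26, 23, 23, 23.
Put 27 vCPU in host 1; 37 vCPU remain.
Put 27 vCPU in host 1; 10 vCPU remain.
Put 27 vCPU in host 2; 37 vCPU remain.
Put 26 vCPU in host 2; 11 vCPU remain.
Put 26 vCPU in host 3; 38 vCPU remain.
Put 26 vCPU in host 3; 12 vCPU remain.
Put 23 vCPU in host 4; 41 vCPU remain.
Put 23 vCPU in host 4; 18 vCPU remain.
Put 23 vCPU in host 5; 41 vCPU remain.

5 hosts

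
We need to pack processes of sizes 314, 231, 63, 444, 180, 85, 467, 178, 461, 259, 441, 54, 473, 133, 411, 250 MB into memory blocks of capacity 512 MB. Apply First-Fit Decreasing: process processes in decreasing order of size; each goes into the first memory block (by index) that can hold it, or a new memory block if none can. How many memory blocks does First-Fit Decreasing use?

10

Sorted descending: 473, 467, 461, 444, 441, 411, 314, 259, 250, 231, 180, 178, 133, 85, 63, 54.
memory block 1: place 473 MB, 39 MB left
memory block 2: place 467 MB, 45 MB left
memory block 3: place 461 MB, 51 MB left
memory block 4: place 444 MB, 68 MB left
memory block 5: place 441 MB, 71 MB left
memory block 6: place 411 MB, 101 MB left
memory block 7: place 314 MB, 198 MB left
memory block 8: place 259 MB, 253 MB left
memory block 8: place 250 MB, 3 MB left
memory block 9: place 231 MB, 281 MB left
memory block 7: place 180 MB, 18 MB left
memory block 9: place 178 MB, 103 MB left
memory block 10: place 133 MB, 379 MB left
memory block 6: place 85 MB, 16 MB left
memory block 4: place 63 MB, 5 MB left
memory block 5: place 54 MB, 17 MB left
Final memory blocks: [473] [467] [461] [444,63] [441,54] [411,85] [314,180] [259,250] [231,178] [133].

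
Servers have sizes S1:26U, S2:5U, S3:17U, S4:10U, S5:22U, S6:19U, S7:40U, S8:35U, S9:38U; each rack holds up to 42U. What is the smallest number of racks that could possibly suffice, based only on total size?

6 racks

Total size = 26 + 5 + 17 + 10 + 22 + 19 + 40 + 35 + 38 = 212U.
⌈212 / 42⌉ = 6.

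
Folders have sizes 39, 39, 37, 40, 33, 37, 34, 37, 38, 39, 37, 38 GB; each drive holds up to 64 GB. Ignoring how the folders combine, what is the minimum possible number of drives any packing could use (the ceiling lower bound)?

Total size = 39 + 39 + 37 + 40 + 33 + 37 + 34 + 37 + 38 + 39 + 37 + 38 = 448 GB.
⌈448 / 64⌉ = 7.

7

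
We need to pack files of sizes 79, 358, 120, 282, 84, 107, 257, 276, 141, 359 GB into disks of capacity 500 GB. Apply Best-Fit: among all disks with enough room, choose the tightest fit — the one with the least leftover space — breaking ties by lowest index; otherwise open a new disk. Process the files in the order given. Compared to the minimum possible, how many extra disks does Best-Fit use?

Best-Fit: [79,358] [120,282,84] [107,257] [276,141] [359] → 5 disks.
Total size 2063 GB; any packing needs at least ⌈2063/500⌉ = 5 disks.
So 5 is already optimal.

0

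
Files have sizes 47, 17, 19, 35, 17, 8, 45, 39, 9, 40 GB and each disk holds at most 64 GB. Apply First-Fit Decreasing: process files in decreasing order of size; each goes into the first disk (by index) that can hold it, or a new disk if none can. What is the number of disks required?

5 disks

Sorted descending: 47, 45, 40, 39, 35, 19, 17, 17, 9, 8.
disk 1: place 47 GB, 17 GB left
disk 2: place 45 GB, 19 GB left
disk 3: place 40 GB, 24 GB left
disk 4: place 39 GB, 25 GB left
disk 5: place 35 GB, 29 GB left
disk 2: place 19 GB, 0 GB left
disk 1: place 17 GB, 0 GB left
disk 3: place 17 GB, 7 GB left
disk 4: place 9 GB, 16 GB left
disk 4: place 8 GB, 8 GB left
Final disks: [47,17] [45,19] [40,17] [39,9,8] [35].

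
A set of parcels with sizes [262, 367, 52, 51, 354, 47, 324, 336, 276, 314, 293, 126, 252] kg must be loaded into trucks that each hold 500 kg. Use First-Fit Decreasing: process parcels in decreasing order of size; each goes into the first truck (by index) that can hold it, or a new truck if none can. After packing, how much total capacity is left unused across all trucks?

Sorted descending: 367, 354, 336, 324, 314, 293, 276, 262, 252, 126, 52, 51, 47.
367 kg → truck 1 (remaining 133 kg)
354 kg → truck 2 (remaining 146 kg)
336 kg → truck 3 (remaining 164 kg)
324 kg → truck 4 (remaining 176 kg)
314 kg → truck 5 (remaining 186 kg)
293 kg → truck 6 (remaining 207 kg)
276 kg → truck 7 (remaining 224 kg)
262 kg → truck 8 (remaining 238 kg)
252 kg → truck 9 (remaining 248 kg)
126 kg → truck 1 (remaining 7 kg)
52 kg → truck 2 (remaining 94 kg)
51 kg → truck 2 (remaining 43 kg)
47 kg → truck 3 (remaining 117 kg)
9 trucks × 500 kg = 4500 kg; used 3054 kg; unused 1446 kg.

1446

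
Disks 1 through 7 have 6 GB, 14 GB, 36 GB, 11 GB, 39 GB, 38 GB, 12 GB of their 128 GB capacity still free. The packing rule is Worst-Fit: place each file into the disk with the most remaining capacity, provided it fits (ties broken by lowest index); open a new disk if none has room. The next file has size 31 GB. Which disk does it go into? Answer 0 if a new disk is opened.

5

Disks with room: disk 3 (36 GB), disk 5 (39 GB), disk 6 (38 GB).
Most room is disk 5 with 39 GB free.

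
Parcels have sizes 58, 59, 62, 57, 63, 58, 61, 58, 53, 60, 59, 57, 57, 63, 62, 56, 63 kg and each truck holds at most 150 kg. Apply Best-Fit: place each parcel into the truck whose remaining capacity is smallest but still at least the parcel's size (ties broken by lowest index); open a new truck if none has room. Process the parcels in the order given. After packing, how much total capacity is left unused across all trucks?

Put 58 kg in truck 1; 92 kg remain.
Put 59 kg in truck 1; 33 kg remain.
Put 62 kg in truck 2; 88 kg remain.
Put 57 kg in truck 2; 31 kg remain.
Put 63 kg in truck 3; 87 kg remain.
Put 58 kg in truck 3; 29 kg remain.
Put 61 kg in truck 4; 89 kg remain.
Put 58 kg in truck 4; 31 kg remain.
Put 53 kg in truck 5; 97 kg remain.
Put 60 kg in truck 5; 37 kg remain.
Put 59 kg in truck 6; 91 kg remain.
Put 57 kg in truck 6; 34 kg remain.
Put 57 kg in truck 7; 93 kg remain.
Put 63 kg in truck 7; 30 kg remain.
Put 62 kg in truck 8; 88 kg remain.
Put 56 kg in truck 8; 32 kg remain.
Put 63 kg in truck 9; 87 kg remain.
9 trucks × 150 kg = 1350 kg; used 1006 kg; unused 344 kg.

344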